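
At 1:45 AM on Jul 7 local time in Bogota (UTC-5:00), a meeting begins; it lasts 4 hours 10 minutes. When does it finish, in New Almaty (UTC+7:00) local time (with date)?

5:55 PM on Jul 7

Convert start to UTC: 1:45 AM + 5:00 = 6:45 AM UTC on Jul 7.
Add 4 hours and 10 minutes duration → 10:55 AM UTC.
New Almaty is UTC+7:00, so local end time = 10:55 AM + 7:00 = 5:55 PM on Jul 7.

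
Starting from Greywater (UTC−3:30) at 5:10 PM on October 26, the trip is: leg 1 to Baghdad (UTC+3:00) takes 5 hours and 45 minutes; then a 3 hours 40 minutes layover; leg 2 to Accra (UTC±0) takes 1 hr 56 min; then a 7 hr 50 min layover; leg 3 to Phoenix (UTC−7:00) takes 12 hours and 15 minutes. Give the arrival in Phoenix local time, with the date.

9:06 PM on Oct 27

Convert departure to UTC: 5:10 PM + 3:30 = 8:40 PM UTC on Oct 26.
Add 5 hours 45 minutes leg 1 → 2:25 AM UTC (Oct 27).
Add 3 hours 40 minutes layover in Baghdad → 6:05 AM UTC.
Add 1 hour and 56 minutes leg 2 → 8:01 AM UTC.
Add 7 hours and 50 minutes layover in Accra → 3:51 PM UTC.
Add 12 hours 15 minutes leg 3 → 4:06 AM UTC (Oct 28).
Phoenix is UTC−7:00, so local arrival = 4:06 AM − 7:00 = 9:06 PM on Oct 27.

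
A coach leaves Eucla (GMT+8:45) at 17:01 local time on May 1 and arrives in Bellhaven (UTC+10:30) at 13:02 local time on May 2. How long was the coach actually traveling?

Departure in UTC: 17:01 − 8:45 = 08:16 on May 1.
Arrival in UTC: 13:02 − 10:30 = 02:32 on May 2.
Elapsed = 02:32 − 08:16 (+1 day) = 18 hours 16 minutes.

18 hours 16 minutes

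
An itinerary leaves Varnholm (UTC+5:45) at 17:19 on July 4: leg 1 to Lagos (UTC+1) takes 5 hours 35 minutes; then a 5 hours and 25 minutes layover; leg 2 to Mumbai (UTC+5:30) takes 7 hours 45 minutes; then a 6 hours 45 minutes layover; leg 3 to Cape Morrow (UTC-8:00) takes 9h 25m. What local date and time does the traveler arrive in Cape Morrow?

14:29 on July 5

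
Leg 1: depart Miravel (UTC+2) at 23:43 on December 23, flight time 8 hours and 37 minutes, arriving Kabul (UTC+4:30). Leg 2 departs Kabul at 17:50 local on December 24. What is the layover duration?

Convert departure to UTC: 23:43 − 2:00 = 21:43 UTC on Dec 23.
Add 8 hours 37 minutes flight time → 06:20 UTC (Dec 24).
Kabul is UTC+4:30, so local arrival = 06:20 + 4:30 = 10:50 on Dec 24.
Layover = 17:50 − 10:50 = 7 hours.

7 hours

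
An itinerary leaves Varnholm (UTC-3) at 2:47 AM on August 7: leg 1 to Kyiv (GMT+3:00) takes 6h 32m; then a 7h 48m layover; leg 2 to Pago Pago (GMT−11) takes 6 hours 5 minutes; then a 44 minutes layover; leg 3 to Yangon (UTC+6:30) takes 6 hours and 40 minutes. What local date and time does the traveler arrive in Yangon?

4:06 PM on Aug 8

Convert departure to UTC: 2:47 AM + 3:00 = 5:47 AM UTC on Aug 7.
Add 6 hours 32 minutes leg 1 → 12:19 PM UTC.
Add 7 hours 48 minutes layover in Kyiv → 8:07 PM UTC.
Add 6 hours and 5 minutes leg 2 → 2:12 AM UTC (Aug 8).
Add 44 minutes layover in Pago Pago → 2:56 AM UTC.
Add 6 hours and 40 minutes leg 3 → 9:36 AM UTC.
Yangon is UTC+6:30, so local arrival = 9:36 AM + 6:30 = 4:06 PM on Aug 8.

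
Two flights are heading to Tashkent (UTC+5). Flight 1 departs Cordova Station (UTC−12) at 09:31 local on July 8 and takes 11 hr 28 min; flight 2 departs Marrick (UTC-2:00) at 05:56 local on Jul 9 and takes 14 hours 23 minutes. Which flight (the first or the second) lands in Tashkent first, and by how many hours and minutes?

the first, by 13 hours 20 minutes

Flight 1 in UTC: 09:31 + 12:00 = 21:31 on Jul 8.
+11 hours 28 minutes → arrive 08:59 UTC on Jul 9.
Flight 2 in UTC: 05:56 + 2:00 = 07:56 on Jul 9.
+14 hours 23 minutes → arrive 22:19 UTC on Jul 9.
Flight 1 lands earlier by 13 hours 20 minutes.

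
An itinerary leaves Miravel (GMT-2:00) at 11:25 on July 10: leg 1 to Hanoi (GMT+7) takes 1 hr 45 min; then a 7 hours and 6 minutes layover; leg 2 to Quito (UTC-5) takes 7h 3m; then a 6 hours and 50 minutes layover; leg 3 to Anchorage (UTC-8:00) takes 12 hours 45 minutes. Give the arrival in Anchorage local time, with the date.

16:54 on Jul 11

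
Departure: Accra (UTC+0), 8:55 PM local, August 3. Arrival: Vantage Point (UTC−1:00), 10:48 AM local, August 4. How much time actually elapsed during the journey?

14 hours 53 minutes

Vantage Point is 1:00 behind Accra.
Clock-face elapsed time (ignoring zones) is 13 hours 53 minutes.
Actual elapsed = 13 hours 53 minutes + 1:00 = 14 hours 53 minutes.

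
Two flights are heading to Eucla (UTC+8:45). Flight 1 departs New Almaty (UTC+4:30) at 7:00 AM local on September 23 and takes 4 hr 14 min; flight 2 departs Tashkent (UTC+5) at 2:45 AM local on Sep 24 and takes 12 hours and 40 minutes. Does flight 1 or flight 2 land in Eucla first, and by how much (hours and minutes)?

Flight 1 in UTC: 7:00 AM − 4:30 = 2:30 AM on Sep 23.
+4 hours and 14 minutes → arrive 6:44 AM UTC on Sep 23.
Flight 2 in UTC: 2:45 AM − 5:00 = 9:45 PM on Sep 23.
+12 hours and 40 minutes → arrive 10:25 AM UTC on Sep 24.
Flight 1 lands earlier by 27 hours 41 minutes.

the first, by 27 hours 41 minutes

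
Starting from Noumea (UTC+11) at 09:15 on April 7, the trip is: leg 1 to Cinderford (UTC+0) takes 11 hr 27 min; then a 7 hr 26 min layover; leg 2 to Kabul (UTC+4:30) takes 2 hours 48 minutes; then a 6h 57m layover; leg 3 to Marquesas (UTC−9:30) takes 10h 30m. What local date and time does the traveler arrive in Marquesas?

03:53 on April 8

Convert departure to UTC: 09:15 − 11:00 = 22:15 UTC on Apr 6.
Add 11 hours 27 minutes leg 1 → 09:42 UTC (Apr 7).
Add 7 hours and 26 minutes layover in Cinderford → 17:08 UTC.
Add 2 hours and 48 minutes leg 2 → 19:56 UTC.
Add 6 hours and 57 minutes layover in Kabul → 02:53 UTC (Apr 8).
Add 10 hours 30 minutes leg 3 → 13:23 UTC.
Marquesas is UTC−9:30, so local arrival = 13:23 − 9:30 = 03:53 on Apr 8.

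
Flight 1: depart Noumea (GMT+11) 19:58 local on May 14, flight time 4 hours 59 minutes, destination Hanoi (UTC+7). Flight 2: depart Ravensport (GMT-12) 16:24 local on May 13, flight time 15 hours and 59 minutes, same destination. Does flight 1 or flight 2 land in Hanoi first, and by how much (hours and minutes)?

the first, by 6 hours 26 minutes

Flight 1 in UTC: 19:58 − 11:00 = 08:58 on May 14.
+4 hours 59 minutes → arrive 13:57 UTC on May 14.
Flight 2 in UTC: 16:24 + 12:00 = 04:24 on May 14.
+15 hours and 59 minutes → arrive 20:23 UTC on May 14.
Flight 1 lands earlier by 6 hours 26 minutes.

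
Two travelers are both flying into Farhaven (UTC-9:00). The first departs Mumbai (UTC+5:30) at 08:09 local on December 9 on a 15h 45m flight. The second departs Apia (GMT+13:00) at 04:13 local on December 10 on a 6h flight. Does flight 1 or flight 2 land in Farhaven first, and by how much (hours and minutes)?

Flight 1 in UTC: 08:09 − 5:30 = 02:39 on Dec 9.
+15 hours 45 minutes → arrive 18:24 UTC on Dec 9.
Flight 2 in UTC: 04:13 − 13:00 = 15:13 on Dec 9.
+6 hours → arrive 21:13 UTC on Dec 9.
Flight 1 lands earlier by 2 hours 49 minutes.

the first, by 2 hours 49 minutes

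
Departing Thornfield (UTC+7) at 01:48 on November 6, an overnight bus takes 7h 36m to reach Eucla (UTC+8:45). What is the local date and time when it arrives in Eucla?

11:09 on November 6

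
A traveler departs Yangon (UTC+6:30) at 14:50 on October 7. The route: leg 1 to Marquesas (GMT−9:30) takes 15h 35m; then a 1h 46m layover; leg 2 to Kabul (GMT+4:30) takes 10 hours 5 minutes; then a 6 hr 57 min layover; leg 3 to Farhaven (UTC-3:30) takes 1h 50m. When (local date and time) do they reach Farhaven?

17:03 on Oct 8

Convert departure to UTC: 14:50 − 6:30 = 08:20 UTC on Oct 7.
Add 15 hours 35 minutes leg 1 → 23:55 UTC.
Add 1 hour 46 minutes layover in Marquesas → 01:41 UTC (Oct 8).
Add 10 hours and 5 minutes leg 2 → 11:46 UTC.
Add 6 hours 57 minutes layover in Kabul → 18:43 UTC.
Add 1 hour 50 minutes leg 3 → 20:33 UTC.
Farhaven is UTC−3:30, so local arrival = 20:33 − 3:30 = 17:03 on Oct 8.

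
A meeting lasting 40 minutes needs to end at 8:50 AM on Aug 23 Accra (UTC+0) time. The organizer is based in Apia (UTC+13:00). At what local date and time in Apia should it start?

Target end time is already UTC: 8:50 AM on Aug 23.
Subtract 40 minutes → start 8:10 AM UTC on Aug 23.
Apia is UTC+13:00: 8:10 AM + 13:00 = 9:10 PM on Aug 23.

9:10 PM on Aug 23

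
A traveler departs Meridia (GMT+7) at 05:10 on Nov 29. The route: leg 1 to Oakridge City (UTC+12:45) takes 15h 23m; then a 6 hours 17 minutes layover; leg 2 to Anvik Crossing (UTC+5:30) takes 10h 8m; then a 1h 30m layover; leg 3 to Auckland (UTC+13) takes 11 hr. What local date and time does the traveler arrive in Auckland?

Convert departure to UTC: 05:10 − 7:00 = 22:10 UTC on Nov 28.
Add 15 hours 23 minutes leg 1 → 13:33 UTC (Nov 29).
Add 6 hours 17 minutes layover in Oakridge City → 19:50 UTC.
Add 10 hours and 8 minutes leg 2 → 05:58 UTC (Nov 30).
Add 1 hour 30 minutes layover in Anvik Crossing → 07:28 UTC.
Add 11 hours leg 3 → 18:28 UTC.
Auckland is UTC+13:00, so local arrival = 18:28 + 13:00 = 07:28 on Dec 1.

07:28 on December 1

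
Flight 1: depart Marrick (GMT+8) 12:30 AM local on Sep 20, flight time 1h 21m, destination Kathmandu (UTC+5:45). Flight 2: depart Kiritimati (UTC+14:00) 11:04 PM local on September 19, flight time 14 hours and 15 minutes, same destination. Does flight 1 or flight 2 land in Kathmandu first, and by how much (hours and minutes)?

Flight 1 in UTC: 12:30 AM − 8:00 = 4:30 PM on Sep 19.
+1 hour and 21 minutes → arrive 5:51 PM UTC on Sep 19.
Flight 2 in UTC: 11:04 PM − 14:00 = 9:04 AM on Sep 19.
+14 hours 15 minutes → arrive 11:19 PM UTC on Sep 19.
Flight 1 lands earlier by 5 hours 28 minutes.

the first, by 5 hours 28 minutes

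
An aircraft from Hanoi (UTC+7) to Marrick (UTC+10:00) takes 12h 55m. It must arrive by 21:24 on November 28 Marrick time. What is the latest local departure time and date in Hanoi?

05:29 on November 28

Target arrival in UTC: 21:24 − 10:00 = 11:24 on Nov 28.
Subtract 12 hours 55 minutes → departure 22:29 UTC on Nov 27.
Hanoi is UTC+7:00: 22:29 + 7:00 = 05:29 on Nov 28.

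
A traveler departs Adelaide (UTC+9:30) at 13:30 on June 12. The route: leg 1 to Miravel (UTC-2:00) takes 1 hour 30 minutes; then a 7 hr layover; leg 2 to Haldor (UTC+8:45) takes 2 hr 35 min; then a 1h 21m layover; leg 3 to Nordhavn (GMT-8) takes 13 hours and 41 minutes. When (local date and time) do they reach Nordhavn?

Convert departure to UTC: 13:30 − 9:30 = 04:00 UTC on Jun 12.
Add 1 hour 30 minutes leg 1 → 05:30 UTC.
Add 7 hours layover in Miravel → 12:30 UTC.
Add 2 hours and 35 minutes leg 2 → 15:05 UTC.
Add 1 hour 21 minutes layover in Haldor → 16:26 UTC.
Add 13 hours and 41 minutes leg 3 → 06:07 UTC (Jun 13).
Nordhavn is UTC−8:00, so local arrival = 06:07 − 8:00 = 22:07 on Jun 12.

22:07 on June 12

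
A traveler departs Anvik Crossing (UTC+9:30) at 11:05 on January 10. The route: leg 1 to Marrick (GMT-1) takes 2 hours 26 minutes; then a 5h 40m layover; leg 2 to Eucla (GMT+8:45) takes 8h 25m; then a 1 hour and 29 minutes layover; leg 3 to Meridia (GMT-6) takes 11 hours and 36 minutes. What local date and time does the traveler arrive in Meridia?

01:11 on January 11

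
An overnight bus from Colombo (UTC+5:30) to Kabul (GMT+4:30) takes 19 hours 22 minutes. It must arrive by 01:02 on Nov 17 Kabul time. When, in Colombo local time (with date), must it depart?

Target arrival in UTC: 01:02 − 4:30 = 20:32 on Nov 16.
Subtract 19 hours 22 minutes → departure 01:10 UTC on Nov 16.
Colombo is UTC+5:30: 01:10 + 5:30 = 06:40 on Nov 16.

06:40 on November 16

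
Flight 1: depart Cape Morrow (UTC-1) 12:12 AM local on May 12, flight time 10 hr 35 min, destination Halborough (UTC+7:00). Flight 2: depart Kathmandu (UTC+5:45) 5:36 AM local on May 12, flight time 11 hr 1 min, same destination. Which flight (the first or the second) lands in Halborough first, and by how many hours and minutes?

the second, by 55 minutes

Flight 1 in UTC: 12:12 AM + 1:00 = 1:12 AM on May 12.
+10 hours and 35 minutes → arrive 11:47 AM UTC on May 12.
Flight 2 in UTC: 5:36 AM − 5:45 = 11:51 PM on May 11.
+11 hours 1 minute → arrive 10:52 AM UTC on May 12.
Flight 2 lands earlier by 55 minutes.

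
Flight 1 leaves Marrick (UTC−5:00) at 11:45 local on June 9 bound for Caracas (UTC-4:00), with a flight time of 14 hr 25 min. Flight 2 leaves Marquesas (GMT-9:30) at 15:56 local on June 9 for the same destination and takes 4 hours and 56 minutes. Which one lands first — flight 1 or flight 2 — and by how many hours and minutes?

the second, by 48 minutes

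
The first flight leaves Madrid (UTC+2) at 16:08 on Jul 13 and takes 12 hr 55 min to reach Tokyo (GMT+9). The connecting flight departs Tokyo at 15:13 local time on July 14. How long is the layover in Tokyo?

Convert departure to UTC: 16:08 − 2:00 = 14:08 UTC on Jul 13.
Add 12 hours and 55 minutes flight time → 03:03 UTC (Jul 14).
Tokyo is UTC+9:00, so local arrival = 03:03 + 9:00 = 12:03 on Jul 14.
Layover = 15:13 − 12:03 = 3 hours 10 minutes.

3 hours 10 minutes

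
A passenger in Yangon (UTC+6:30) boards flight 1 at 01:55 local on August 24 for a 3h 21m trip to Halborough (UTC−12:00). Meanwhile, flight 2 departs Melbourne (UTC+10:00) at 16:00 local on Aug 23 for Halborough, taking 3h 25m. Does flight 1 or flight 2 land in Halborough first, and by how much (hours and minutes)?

the second, by 13 hours 21 minutes

Flight 1 in UTC: 01:55 − 6:30 = 19:25 on Aug 23.
+3 hours 21 minutes → arrive 22:46 UTC on Aug 23.
Flight 2 in UTC: 16:00 − 10:00 = 06:00 on Aug 23.
+3 hours 25 minutes → arrive 09:25 UTC on Aug 23.
Flight 2 lands earlier by 13 hours 21 minutes.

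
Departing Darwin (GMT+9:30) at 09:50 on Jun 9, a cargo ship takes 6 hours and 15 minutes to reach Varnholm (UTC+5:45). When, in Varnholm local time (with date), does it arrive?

12:20 on June 9

Convert departure to UTC: 09:50 − 9:30 = 00:20 UTC on Jun 9.
Add 6 hours 15 minutes travel time → 06:35 UTC.
Varnholm is UTC+5:45, so local arrival = 06:35 + 5:45 = 12:20 on Jun 9.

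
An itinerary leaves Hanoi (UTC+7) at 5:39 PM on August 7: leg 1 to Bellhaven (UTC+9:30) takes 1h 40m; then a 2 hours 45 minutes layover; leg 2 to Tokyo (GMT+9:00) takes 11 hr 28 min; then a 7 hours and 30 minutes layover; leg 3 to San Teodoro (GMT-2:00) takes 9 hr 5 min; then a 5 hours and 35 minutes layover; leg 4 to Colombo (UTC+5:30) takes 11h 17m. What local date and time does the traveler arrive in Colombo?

Convert departure to UTC: 5:39 PM − 7:00 = 10:39 AM UTC on Aug 7.
Add 1 hour 40 minutes leg 1 → 12:19 PM UTC.
Add 2 hours and 45 minutes layover in Bellhaven → 3:04 PM UTC.
Add 11 hours 28 minutes leg 2 → 2:32 AM UTC (Aug 8).
Add 7 hours and 30 minutes layover in Tokyo → 10:02 AM UTC.
Add 9 hours and 5 minutes leg 3 → 7:07 PM UTC.
Add 5 hours and 35 minutes layover in San Teodoro → 12:42 AM UTC (Aug 9).
Add 11 hours and 17 minutes leg 4 → 11:59 AM UTC.
Colombo is UTC+5:30, so local arrival = 11:59 AM + 5:30 = 5:29 PM on Aug 9.

5:29 PM on August 9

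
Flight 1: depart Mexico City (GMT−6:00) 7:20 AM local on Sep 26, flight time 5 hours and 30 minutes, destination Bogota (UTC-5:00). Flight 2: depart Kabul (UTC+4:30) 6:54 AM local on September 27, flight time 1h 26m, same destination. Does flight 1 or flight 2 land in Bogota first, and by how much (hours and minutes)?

the first, by 9 hours

Flight 1 in UTC: 7:20 AM + 6:00 = 1:20 PM on Sep 26.
+5 hours and 30 minutes → arrive 6:50 PM UTC on Sep 26.
Flight 2 in UTC: 6:54 AM − 4:30 = 2:24 AM on Sep 27.
+1 hour and 26 minutes → arrive 3:50 AM UTC on Sep 27.
Flight 1 lands earlier by 9 hours.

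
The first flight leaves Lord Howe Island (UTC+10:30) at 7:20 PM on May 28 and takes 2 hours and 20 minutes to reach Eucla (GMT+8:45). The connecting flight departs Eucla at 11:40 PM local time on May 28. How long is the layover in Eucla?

Convert departure to UTC: 7:20 PM − 10:30 = 8:50 AM UTC on May 28.
Add 2 hours 20 minutes flight time → 11:10 AM UTC.
Eucla is UTC+8:45, so local arrival = 11:10 AM + 8:45 = 7:55 PM on May 28.
Layover = 11:40 PM − 7:55 PM = 3 hours 45 minutes.

3 hours 45 minutes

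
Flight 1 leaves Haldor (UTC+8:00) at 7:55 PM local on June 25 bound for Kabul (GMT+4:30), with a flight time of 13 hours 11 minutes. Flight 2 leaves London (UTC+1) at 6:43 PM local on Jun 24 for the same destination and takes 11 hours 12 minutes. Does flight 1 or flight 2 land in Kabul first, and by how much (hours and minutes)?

Flight 1 in UTC: 7:55 PM − 8:00 = 11:55 AM on Jun 25.
+13 hours and 11 minutes → arrive 1:06 AM UTC on Jun 26.
Flight 2 in UTC: 6:43 PM − 1:00 = 5:43 PM on Jun 24.
+11 hours and 12 minutes → arrive 4:55 AM UTC on Jun 25.
Flight 2 lands earlier by 20 hours 11 minutes.

the second, by 20 hours 11 minutes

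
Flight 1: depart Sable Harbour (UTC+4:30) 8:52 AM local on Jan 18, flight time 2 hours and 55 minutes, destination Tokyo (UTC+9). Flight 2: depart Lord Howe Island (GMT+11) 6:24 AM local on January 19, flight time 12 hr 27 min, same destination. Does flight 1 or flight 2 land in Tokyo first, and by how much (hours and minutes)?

Flight 1 in UTC: 8:52 AM − 4:30 = 4:22 AM on Jan 18.
+2 hours 55 minutes → arrive 7:17 AM UTC on Jan 18.
Flight 2 in UTC: 6:24 AM − 11:00 = 7:24 PM on Jan 18.
+12 hours 27 minutes → arrive 7:51 AM UTC on Jan 19.
Flight 1 lands earlier by 24 hours 34 minutes.

the first, by 24 hours 34 minutes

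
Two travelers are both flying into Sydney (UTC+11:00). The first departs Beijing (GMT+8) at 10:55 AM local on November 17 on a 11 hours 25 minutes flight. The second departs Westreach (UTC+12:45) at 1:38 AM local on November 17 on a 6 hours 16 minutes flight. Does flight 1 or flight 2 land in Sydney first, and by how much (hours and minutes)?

Flight 1 in UTC: 10:55 AM − 8:00 = 2:55 AM on Nov 17.
+11 hours and 25 minutes → arrive 2:20 PM UTC on Nov 17.
Flight 2 in UTC: 1:38 AM − 12:45 = 12:53 PM on Nov 16.
+6 hours and 16 minutes → arrive 7:09 PM UTC on Nov 16.
Flight 2 lands earlier by 19 hours 11 minutes.

the second, by 19 hours 11 minutes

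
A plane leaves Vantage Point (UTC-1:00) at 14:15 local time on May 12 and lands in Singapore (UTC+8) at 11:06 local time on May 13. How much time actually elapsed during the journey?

11 hours 51 minutes

Departure in UTC: 14:15 + 1:00 = 15:15 on May 12.
Arrival in UTC: 11:06 − 8:00 = 03:06 on May 13.
Elapsed = 03:06 − 15:15 (+1 day) = 11 hours 51 minutes.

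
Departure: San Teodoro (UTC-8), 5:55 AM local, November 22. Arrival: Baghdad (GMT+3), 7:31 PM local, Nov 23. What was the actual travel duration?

Departure in UTC: 5:55 AM + 8:00 = 1:55 PM on Nov 22.
Arrival in UTC: 7:31 PM − 3:00 = 4:31 PM on Nov 23.
Elapsed = 4:31 PM − 1:55 PM (+1 day) = 26 hours 36 minutes.

26 hours 36 minutes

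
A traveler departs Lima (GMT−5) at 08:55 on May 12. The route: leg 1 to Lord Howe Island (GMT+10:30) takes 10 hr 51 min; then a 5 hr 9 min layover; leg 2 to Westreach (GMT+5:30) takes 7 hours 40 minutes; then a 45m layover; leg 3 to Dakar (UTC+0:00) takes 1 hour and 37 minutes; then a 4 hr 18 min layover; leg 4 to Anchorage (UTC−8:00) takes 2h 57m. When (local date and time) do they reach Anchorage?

Convert departure to UTC: 08:55 + 5:00 = 13:55 UTC on May 12.
Add 10 hours and 51 minutes leg 1 → 00:46 UTC (May 13).
Add 5 hours and 9 minutes layover in Lord Howe Island → 05:55 UTC.
Add 7 hours and 40 minutes leg 2 → 13:35 UTC.
Add 45 minutes layover in Westreach → 14:20 UTC.
Add 1 hour and 37 minutes leg 3 → 15:57 UTC.
Add 4 hours 18 minutes layover in Dakar → 20:15 UTC.
Add 2 hours and 57 minutes leg 4 → 23:12 UTC.
Anchorage is UTC−8:00, so local arrival = 23:12 − 8:00 = 15:12 on May 13.

15:12 on May 13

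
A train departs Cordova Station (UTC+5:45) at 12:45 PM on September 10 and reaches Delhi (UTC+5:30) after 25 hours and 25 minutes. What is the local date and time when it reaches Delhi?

1:55 PM on September 11

Delhi is 0:15 behind Cordova Station.
After 25 hours 25 minutes it is 2:10 PM (Sep 11) in Cordova Station.
Shift by the zone difference: 2:10 PM − 0:15 = 1:55 PM on Sep 11 in Delhi.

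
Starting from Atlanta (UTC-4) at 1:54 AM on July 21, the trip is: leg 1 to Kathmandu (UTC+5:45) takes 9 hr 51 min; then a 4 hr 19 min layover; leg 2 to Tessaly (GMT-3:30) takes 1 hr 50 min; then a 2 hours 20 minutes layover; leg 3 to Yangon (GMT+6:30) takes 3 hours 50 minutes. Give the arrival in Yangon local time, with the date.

Convert departure to UTC: 1:54 AM + 4:00 = 5:54 AM UTC on Jul 21.
Add 9 hours 51 minutes leg 1 → 3:45 PM UTC.
Add 4 hours and 19 minutes layover in Kathmandu → 8:04 PM UTC.
Add 1 hour 50 minutes leg 2 → 9:54 PM UTC.
Add 2 hours and 20 minutes layover in Tessaly → 12:14 AM UTC (Jul 22).
Add 3 hours 50 minutes leg 3 → 4:04 AM UTC.
Yangon is UTC+6:30, so local arrival = 4:04 AM + 6:30 = 10:34 AM on Jul 22.

10:34 AM on Jul 22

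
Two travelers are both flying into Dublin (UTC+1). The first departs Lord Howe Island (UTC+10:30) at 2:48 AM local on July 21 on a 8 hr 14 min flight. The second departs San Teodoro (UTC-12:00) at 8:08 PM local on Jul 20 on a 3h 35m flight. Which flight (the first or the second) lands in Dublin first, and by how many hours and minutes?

Flight 1 in UTC: 2:48 AM − 10:30 = 4:18 PM on Jul 20.
+8 hours 14 minutes → arrive 12:32 AM UTC on Jul 21.
Flight 2 in UTC: 8:08 PM + 12:00 = 8:08 AM on Jul 21.
+3 hours 35 minutes → arrive 11:43 AM UTC on Jul 21.
Flight 1 lands earlier by 11 hours 11 minutes.

the first, by 11 hours 11 minutes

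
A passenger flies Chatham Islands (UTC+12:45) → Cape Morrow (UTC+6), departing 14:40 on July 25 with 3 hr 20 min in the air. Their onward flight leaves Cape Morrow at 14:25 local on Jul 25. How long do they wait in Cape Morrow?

Convert departure to UTC: 14:40 − 12:45 = 01:55 UTC on Jul 25.
Add 3 hours 20 minutes flight time → 05:15 UTC.
Cape Morrow is UTC+6:00, so local arrival = 05:15 + 6:00 = 11:15 on Jul 25.
Layover = 14:25 − 11:15 = 3 hours 10 minutes.

3 hours 10 minutes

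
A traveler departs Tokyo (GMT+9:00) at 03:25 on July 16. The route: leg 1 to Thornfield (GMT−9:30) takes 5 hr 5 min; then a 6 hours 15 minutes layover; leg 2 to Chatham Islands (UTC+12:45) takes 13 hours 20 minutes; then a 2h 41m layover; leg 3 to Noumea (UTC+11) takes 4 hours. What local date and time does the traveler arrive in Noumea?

12:46 on July 17

Convert departure to UTC: 03:25 − 9:00 = 18:25 UTC on Jul 15.
Add 5 hours 5 minutes leg 1 → 23:30 UTC.
Add 6 hours 15 minutes layover in Thornfield → 05:45 UTC (Jul 16).
Add 13 hours 20 minutes leg 2 → 19:05 UTC.
Add 2 hours 41 minutes layover in Chatham Islands → 21:46 UTC.
Add 4 hours leg 3 → 01:46 UTC (Jul 17).
Noumea is UTC+11:00, so local arrival = 01:46 + 11:00 = 12:46 on Jul 17.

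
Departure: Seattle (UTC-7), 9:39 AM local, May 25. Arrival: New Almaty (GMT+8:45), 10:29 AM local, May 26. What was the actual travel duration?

Departure in UTC: 9:39 AM + 7:00 = 4:39 PM on May 25.
Arrival in UTC: 10:29 AM − 8:45 = 1:44 AM on May 26.
Elapsed = 1:44 AM − 4:39 PM (+1 day) = 9 hours 5 minutes.

9 hours 5 minutes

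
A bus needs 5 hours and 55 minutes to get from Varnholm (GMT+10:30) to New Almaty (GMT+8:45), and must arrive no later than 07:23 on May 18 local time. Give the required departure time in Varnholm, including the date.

03:13 on May 18

Target arrival in UTC: 07:23 − 8:45 = 22:38 on May 17.
Subtract 5 hours and 55 minutes → departure 16:43 UTC on May 17.
Varnholm is UTC+10:30: 16:43 + 10:30 = 03:13 on May 18.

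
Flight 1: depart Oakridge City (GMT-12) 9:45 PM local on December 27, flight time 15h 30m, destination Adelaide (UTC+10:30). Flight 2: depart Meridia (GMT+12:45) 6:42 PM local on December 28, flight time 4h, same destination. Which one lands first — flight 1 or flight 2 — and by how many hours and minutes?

Flight 1 in UTC: 9:45 PM + 12:00 = 9:45 AM on Dec 28.
+15 hours 30 minutes → arrive 1:15 AM UTC on Dec 29.
Flight 2 in UTC: 6:42 PM − 12:45 = 5:57 AM on Dec 28.
+4 hours → arrive 9:57 AM UTC on Dec 28.
Flight 2 lands earlier by 15 hours 18 minutes.

the second, by 15 hours 18 minutes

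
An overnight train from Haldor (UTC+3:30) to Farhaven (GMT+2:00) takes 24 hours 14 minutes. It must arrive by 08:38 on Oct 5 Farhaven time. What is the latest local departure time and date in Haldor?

09:54 on October 4

Target arrival in UTC: 08:38 − 2:00 = 06:38 on Oct 5.
Subtract 24 hours and 14 minutes → departure 06:24 UTC on Oct 4.
Haldor is UTC+3:30: 06:24 + 3:30 = 09:54 on Oct 4.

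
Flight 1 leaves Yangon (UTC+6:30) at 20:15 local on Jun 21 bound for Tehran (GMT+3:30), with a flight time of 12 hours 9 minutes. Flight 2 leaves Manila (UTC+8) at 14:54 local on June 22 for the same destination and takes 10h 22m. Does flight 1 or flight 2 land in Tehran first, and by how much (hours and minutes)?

Flight 1 in UTC: 20:15 − 6:30 = 13:45 on Jun 21.
+12 hours 9 minutes → arrive 01:54 UTC on Jun 22.
Flight 2 in UTC: 14:54 − 8:00 = 06:54 on Jun 22.
+10 hours 22 minutes → arrive 17:16 UTC on Jun 22.
Flight 1 lands earlier by 15 hours 22 minutes.

the first, by 15 hours 22 minutes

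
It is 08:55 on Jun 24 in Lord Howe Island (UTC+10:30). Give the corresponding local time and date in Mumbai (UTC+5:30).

In UTC: 08:55 − 10:30 = 22:25 on Jun 23.
Mumbai is UTC+5:30: 22:25 + 5:30 = 03:55 on Jun 24.

03:55 on June 24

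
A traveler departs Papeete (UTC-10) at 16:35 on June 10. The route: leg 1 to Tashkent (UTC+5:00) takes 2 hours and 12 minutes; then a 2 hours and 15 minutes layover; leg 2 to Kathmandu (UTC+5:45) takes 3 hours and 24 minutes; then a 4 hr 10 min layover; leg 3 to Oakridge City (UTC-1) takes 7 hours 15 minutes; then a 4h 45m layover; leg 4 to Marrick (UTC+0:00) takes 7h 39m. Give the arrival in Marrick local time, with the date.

Convert departure to UTC: 16:35 + 10:00 = 02:35 UTC on Jun 11.
Add 2 hours and 12 minutes leg 1 → 04:47 UTC.
Add 2 hours 15 minutes layover in Tashkent → 07:02 UTC.
Add 3 hours and 24 minutes leg 2 → 10:26 UTC.
Add 4 hours 10 minutes layover in Kathmandu → 14:36 UTC.
Add 7 hours and 15 minutes leg 3 → 21:51 UTC.
Add 4 hours 45 minutes layover in Oakridge City → 02:36 UTC (Jun 12).
Add 7 hours 39 minutes leg 4 → 10:15 UTC.
Marrick is UTC+0, so local arrival is the same: 10:15 on Jun 12.

10:15 on June 12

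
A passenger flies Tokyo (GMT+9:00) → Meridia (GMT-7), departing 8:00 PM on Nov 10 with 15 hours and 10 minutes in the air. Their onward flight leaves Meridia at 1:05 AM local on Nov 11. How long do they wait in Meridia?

5 hours 55 minutes

Convert departure to UTC: 8:00 PM − 9:00 = 11:00 AM UTC on Nov 10.
Add 15 hours and 10 minutes flight time → 2:10 AM UTC (Nov 11).
Meridia is UTC−7:00, so local arrival = 2:10 AM − 7:00 = 7:10 PM on Nov 10.
Layover = 1:05 AM − 7:10 PM (+1 day) = 5 hours 55 minutes.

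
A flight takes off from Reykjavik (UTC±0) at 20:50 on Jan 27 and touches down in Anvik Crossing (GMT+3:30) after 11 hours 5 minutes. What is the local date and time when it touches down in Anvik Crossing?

11:25 on January 28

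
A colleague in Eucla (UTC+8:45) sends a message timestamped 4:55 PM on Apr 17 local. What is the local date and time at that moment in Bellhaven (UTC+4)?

Bellhaven is 4:45 behind Eucla.
Shift by the zone difference: 4:55 PM − 4:45 = 12:10 PM on Apr 17 in Bellhaven.

12:10 PM on April 17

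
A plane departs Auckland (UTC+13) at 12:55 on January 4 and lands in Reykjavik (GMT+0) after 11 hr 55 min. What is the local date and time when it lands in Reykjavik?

Reykjavik is 13:00 behind Auckland.
After 11 hours 55 minutes it is 00:50 (Jan 5) in Auckland.
Shift by the zone difference: 00:50 − 13:00 = 11:50 on Jan 4 in Reykjavik.

11:50 on January 4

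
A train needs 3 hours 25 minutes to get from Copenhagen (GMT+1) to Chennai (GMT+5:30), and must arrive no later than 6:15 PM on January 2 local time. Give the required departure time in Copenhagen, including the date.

10:20 AM on Jan 2

Target arrival in UTC: 6:15 PM − 5:30 = 12:45 PM on Jan 2.
Subtract 3 hours and 25 minutes → departure 9:20 AM UTC on Jan 2.
Copenhagen is UTC+1:00: 9:20 AM + 1:00 = 10:20 AM on Jan 2.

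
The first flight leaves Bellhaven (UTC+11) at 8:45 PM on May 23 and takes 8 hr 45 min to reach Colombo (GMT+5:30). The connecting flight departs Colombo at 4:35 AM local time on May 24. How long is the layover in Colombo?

Convert departure to UTC: 8:45 PM − 11:00 = 9:45 AM UTC on May 23.
Add 8 hours and 45 minutes flight time → 6:30 PM UTC.
Colombo is UTC+5:30, so local arrival = 6:30 PM + 5:30 = 12:00 AM on May 24.
Layover = 4:35 AM − 12:00 AM = 4 hours 35 minutes.

4 hours 35 minutes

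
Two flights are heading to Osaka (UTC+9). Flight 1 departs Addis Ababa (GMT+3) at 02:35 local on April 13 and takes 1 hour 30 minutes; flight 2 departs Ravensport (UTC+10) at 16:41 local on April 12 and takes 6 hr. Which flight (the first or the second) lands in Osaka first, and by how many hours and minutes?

the second, by 12 hours 24 minutes

Flight 1 in UTC: 02:35 − 3:00 = 23:35 on Apr 12.
+1 hour 30 minutes → arrive 01:05 UTC on Apr 13.
Flight 2 in UTC: 16:41 − 10:00 = 06:41 on Apr 12.
+6 hours → arrive 12:41 UTC on Apr 12.
Flight 2 lands earlier by 12 hours 24 minutes.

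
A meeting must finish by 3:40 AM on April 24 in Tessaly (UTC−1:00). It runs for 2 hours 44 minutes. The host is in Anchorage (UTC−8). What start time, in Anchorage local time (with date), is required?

Target end time in UTC: 3:40 AM + 1:00 = 4:40 AM on Apr 24.
Subtract 2 hours 44 minutes → start 1:56 AM UTC on Apr 24.
Anchorage is UTC−8:00: 1:56 AM − 8:00 = 5:56 PM on Apr 23.

5:56 PM on April 23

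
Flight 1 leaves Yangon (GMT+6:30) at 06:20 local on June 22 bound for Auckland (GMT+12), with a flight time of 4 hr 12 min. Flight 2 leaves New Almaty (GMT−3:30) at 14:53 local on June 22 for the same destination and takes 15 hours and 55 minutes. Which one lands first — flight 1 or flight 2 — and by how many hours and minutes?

Flight 1 in UTC: 06:20 − 6:30 = 23:50 on Jun 21.
+4 hours and 12 minutes → arrive 04:02 UTC on Jun 22.
Flight 2 in UTC: 14:53 + 3:30 = 18:23 on Jun 22.
+15 hours and 55 minutes → arrive 10:18 UTC on Jun 23.
Flight 1 lands earlier by 30 hours 16 minutes.

the first, by 30 hours 16 minutes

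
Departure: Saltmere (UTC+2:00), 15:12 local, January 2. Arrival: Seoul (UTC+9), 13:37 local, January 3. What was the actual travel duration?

15 hours 25 minutes

Departure in UTC: 15:12 − 2:00 = 13:12 on Jan 2.
Arrival in UTC: 13:37 − 9:00 = 04:37 on Jan 3.
Elapsed = 04:37 − 13:12 (+1 day) = 15 hours 25 minutes.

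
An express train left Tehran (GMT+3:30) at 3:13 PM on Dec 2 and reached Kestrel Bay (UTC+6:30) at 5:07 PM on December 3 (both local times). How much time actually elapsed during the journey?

Departure in UTC: 3:13 PM − 3:30 = 11:43 AM on Dec 2.
Arrival in UTC: 5:07 PM − 6:30 = 10:37 AM on Dec 3.
Elapsed = 10:37 AM − 11:43 AM (+1 day) = 22 hours 54 minutes.

22 hours 54 minutes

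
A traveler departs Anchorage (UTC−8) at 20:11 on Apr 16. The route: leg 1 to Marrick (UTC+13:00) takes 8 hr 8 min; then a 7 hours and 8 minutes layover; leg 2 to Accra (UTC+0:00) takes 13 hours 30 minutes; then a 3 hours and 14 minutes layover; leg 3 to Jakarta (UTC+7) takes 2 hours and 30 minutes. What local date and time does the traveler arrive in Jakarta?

21:41 on April 18

Convert departure to UTC: 20:11 + 8:00 = 04:11 UTC on Apr 17.
Add 8 hours 8 minutes leg 1 → 12:19 UTC.
Add 7 hours 8 minutes layover in Marrick → 19:27 UTC.
Add 13 hours and 30 minutes leg 2 → 08:57 UTC (Apr 18).
Add 3 hours and 14 minutes layover in Accra → 12:11 UTC.
Add 2 hours and 30 minutes leg 3 → 14:41 UTC.
Jakarta is UTC+7:00, so local arrival = 14:41 + 7:00 = 21:41 on Apr 18.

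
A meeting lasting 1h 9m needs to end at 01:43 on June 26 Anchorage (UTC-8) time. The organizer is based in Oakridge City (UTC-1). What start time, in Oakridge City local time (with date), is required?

Target end time in UTC: 01:43 + 8:00 = 09:43 on Jun 26.
Subtract 1 hour and 9 minutes → start 08:34 UTC on Jun 26.
Oakridge City is UTC−1:00: 08:34 − 1:00 = 07:34 on Jun 26.

07:34 on June 26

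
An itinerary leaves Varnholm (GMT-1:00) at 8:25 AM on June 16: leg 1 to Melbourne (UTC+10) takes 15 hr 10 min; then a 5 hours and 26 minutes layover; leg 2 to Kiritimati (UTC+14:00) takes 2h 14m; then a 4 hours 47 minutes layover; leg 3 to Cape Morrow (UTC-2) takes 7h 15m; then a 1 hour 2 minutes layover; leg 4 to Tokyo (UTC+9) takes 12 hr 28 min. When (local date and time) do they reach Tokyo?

6:47 PM on June 18

Convert departure to UTC: 8:25 AM + 1:00 = 9:25 AM UTC on Jun 16.
Add 15 hours 10 minutes leg 1 → 12:35 AM UTC (Jun 17).
Add 5 hours and 26 minutes layover in Melbourne → 6:01 AM UTC.
Add 2 hours 14 minutes leg 2 → 8:15 AM UTC.
Add 4 hours 47 minutes layover in Kiritimati → 1:02 PM UTC.
Add 7 hours and 15 minutes leg 3 → 8:17 PM UTC.
Add 1 hour and 2 minutes layover in Cape Morrow → 9:19 PM UTC.
Add 12 hours 28 minutes leg 4 → 9:47 AM UTC (Jun 18).
Tokyo is UTC+9:00, so local arrival = 9:47 AM + 9:00 = 6:47 PM on Jun 18.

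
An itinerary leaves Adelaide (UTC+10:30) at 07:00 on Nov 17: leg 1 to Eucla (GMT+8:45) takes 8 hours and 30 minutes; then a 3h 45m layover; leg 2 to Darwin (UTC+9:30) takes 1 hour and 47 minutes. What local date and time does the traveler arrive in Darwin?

20:02 on Nov 17

Convert departure to UTC: 07:00 − 10:30 = 20:30 UTC on Nov 16.
Add 8 hours and 30 minutes leg 1 → 05:00 UTC (Nov 17).
Add 3 hours and 45 minutes layover in Eucla → 08:45 UTC.
Add 1 hour and 47 minutes leg 2 → 10:32 UTC.
Darwin is UTC+9:30, so local arrival = 10:32 + 9:30 = 20:02 on Nov 17.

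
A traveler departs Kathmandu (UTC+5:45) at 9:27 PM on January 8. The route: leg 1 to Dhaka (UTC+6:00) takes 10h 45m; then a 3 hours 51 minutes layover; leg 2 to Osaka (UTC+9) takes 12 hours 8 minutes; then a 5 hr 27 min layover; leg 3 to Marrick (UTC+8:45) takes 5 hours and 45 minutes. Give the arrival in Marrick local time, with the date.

Convert departure to UTC: 9:27 PM − 5:45 = 3:42 PM UTC on Jan 8.
Add 10 hours and 45 minutes leg 1 → 2:27 AM UTC (Jan 9).
Add 3 hours and 51 minutes layover in Dhaka → 6:18 AM UTC.
Add 12 hours and 8 minutes leg 2 → 6:26 PM UTC.
Add 5 hours 27 minutes layover in Osaka → 11:53 PM UTC.
Add 5 hours 45 minutes leg 3 → 5:38 AM UTC (Jan 10).
Marrick is UTC+8:45, so local arrival = 5:38 AM + 8:45 = 2:23 PM on Jan 10.

2:23 PM on January 10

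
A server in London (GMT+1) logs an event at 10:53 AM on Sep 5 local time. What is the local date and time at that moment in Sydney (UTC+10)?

In UTC: 10:53 AM − 1:00 = 9:53 AM on Sep 5.
Sydney is UTC+10:00: 9:53 AM + 10:00 = 7:53 PM on Sep 5.

7:53 PM on September 5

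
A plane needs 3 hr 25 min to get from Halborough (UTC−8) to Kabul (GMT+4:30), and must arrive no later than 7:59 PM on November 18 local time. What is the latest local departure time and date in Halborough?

4:04 AM on November 18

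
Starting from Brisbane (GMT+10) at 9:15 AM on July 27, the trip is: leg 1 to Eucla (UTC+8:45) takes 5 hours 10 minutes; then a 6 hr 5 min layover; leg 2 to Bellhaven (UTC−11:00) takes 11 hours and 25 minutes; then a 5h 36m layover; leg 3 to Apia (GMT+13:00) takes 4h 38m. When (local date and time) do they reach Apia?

9:09 PM on July 28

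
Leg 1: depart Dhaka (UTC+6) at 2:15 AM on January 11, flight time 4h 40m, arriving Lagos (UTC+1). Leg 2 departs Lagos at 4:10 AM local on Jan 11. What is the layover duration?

2 hours 15 minutes

Convert departure to UTC: 2:15 AM − 6:00 = 8:15 PM UTC on Jan 10.
Add 4 hours 40 minutes flight time → 12:55 AM UTC (Jan 11).
Lagos is UTC+1:00, so local arrival = 12:55 AM + 1:00 = 1:55 AM on Jan 11.
Layover = 4:10 AM − 1:55 AM = 2 hours 15 minutes.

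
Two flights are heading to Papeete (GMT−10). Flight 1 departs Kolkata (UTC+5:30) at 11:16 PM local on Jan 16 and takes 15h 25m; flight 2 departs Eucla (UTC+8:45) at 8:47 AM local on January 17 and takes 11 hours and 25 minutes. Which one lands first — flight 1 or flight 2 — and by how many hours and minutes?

Flight 1 in UTC: 11:16 PM − 5:30 = 5:46 PM on Jan 16.
+15 hours and 25 minutes → arrive 9:11 AM UTC on Jan 17.
Flight 2 in UTC: 8:47 AM − 8:45 = 12:02 AM on Jan 17.
+11 hours 25 minutes → arrive 11:27 AM UTC on Jan 17.
Flight 1 lands earlier by 2 hours 16 minutes.

the first, by 2 hours 16 minutes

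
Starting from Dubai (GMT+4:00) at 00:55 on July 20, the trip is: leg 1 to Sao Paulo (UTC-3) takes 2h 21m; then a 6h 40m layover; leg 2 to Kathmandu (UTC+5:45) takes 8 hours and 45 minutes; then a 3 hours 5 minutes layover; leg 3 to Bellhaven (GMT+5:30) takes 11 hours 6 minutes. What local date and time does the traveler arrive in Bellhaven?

10:22 on July 21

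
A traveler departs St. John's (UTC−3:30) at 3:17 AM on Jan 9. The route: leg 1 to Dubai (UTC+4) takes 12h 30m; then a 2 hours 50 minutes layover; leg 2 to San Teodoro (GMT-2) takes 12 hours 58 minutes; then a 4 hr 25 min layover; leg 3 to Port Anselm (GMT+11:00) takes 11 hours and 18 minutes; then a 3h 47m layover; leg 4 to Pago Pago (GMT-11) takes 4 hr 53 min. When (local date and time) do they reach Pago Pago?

12:28 AM on January 11

Convert departure to UTC: 3:17 AM + 3:30 = 6:47 AM UTC on Jan 9.
Add 12 hours 30 minutes leg 1 → 7:17 PM UTC.
Add 2 hours and 50 minutes layover in Dubai → 10:07 PM UTC.
Add 12 hours 58 minutes leg 2 → 11:05 AM UTC (Jan 10).
Add 4 hours and 25 minutes layover in San Teodoro → 3:30 PM UTC.
Add 11 hours 18 minutes leg 3 → 2:48 AM UTC (Jan 11).
Add 3 hours and 47 minutes layover in Port Anselm → 6:35 AM UTC.
Add 4 hours 53 minutes leg 4 → 11:28 AM UTC.
Pago Pago is UTC−11:00, so local arrival = 11:28 AM − 11:00 = 12:28 AM on Jan 11.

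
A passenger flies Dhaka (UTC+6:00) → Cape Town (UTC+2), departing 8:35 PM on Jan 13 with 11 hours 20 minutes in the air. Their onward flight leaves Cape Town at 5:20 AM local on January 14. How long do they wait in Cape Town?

1 hour 25 minutes

Convert departure to UTC: 8:35 PM − 6:00 = 2:35 PM UTC on Jan 13.
Add 11 hours 20 minutes flight time → 1:55 AM UTC (Jan 14).
Cape Town is UTC+2:00, so local arrival = 1:55 AM + 2:00 = 3:55 AM on Jan 14.
Layover = 5:20 AM − 3:55 AM = 1 hour 25 minutes.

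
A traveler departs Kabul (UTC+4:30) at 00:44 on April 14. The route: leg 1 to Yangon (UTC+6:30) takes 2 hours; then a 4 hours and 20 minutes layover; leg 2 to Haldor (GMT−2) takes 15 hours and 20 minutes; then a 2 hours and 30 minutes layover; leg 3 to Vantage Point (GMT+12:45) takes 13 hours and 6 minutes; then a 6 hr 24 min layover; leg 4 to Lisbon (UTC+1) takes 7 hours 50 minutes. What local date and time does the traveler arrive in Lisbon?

00:44 on April 16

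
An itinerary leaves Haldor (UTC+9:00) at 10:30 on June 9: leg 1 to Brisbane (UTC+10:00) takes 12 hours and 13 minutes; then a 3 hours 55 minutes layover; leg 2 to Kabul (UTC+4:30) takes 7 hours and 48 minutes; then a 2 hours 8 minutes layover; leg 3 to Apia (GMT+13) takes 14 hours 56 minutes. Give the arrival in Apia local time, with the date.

07:30 on June 11

Convert departure to UTC: 10:30 − 9:00 = 01:30 UTC on Jun 9.
Add 12 hours and 13 minutes leg 1 → 13:43 UTC.
Add 3 hours and 55 minutes layover in Brisbane → 17:38 UTC.
Add 7 hours 48 minutes leg 2 → 01:26 UTC (Jun 10).
Add 2 hours 8 minutes layover in Kabul → 03:34 UTC.
Add 14 hours and 56 minutes leg 3 → 18:30 UTC.
Apia is UTC+13:00, so local arrival = 18:30 + 13:00 = 07:30 on Jun 11.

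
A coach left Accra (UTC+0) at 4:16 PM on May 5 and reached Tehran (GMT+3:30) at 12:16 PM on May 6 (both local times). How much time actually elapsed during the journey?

16 hours 30 minutes

Tehran is 3:30 ahead of Accra.
Clock-face elapsed time (ignoring zones) is 20 hours.
Actual elapsed = 20 hours − 3:30 = 16 hours 30 minutes.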